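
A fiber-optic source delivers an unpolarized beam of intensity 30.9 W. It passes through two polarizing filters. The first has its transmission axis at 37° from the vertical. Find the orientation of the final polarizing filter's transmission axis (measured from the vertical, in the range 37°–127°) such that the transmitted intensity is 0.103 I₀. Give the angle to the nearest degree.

Unpolarized light through the first polarizer → I₁ = ½ I₀, now polarized at 37°.
Need I₂/I₀ = 0.103, so cos²(θ − 37°) = 0.103 / 0.5 = 0.206.
θ − 37° = arccos(√0.206) = 63.0°, giving θ ≈ 37 + 63.0 = 100.0°.

θ ≈ 100°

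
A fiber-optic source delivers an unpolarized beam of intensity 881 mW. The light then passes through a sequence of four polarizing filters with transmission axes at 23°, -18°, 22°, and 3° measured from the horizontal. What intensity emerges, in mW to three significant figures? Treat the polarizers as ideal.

Unpolarized light through the first polarizer → I₁ = 881 mW/2 = 440.5 mW, polarized at 23°.
I₂ = I₁ · cos²(41°) = 440.5 · 0.5696 = 250.9 mW.
I₃ = I₂ · cos²(40°) = 250.9 · 0.5868 = 147.2 mW.
I₄ = I₃ · cos²(19°) = 147.2 · 0.894 = 131.6 mW.

I ≈ 132 mW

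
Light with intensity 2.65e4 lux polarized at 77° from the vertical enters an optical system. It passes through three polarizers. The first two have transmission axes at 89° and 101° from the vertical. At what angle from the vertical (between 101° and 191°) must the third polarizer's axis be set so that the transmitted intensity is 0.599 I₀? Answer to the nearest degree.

θ ≈ 137°

I₁ = I₀ cos²(89° − 77°) = I₀ cos²(12°) = 0.9568 I₀.
I₂ = I₁ cos²(101° − 89°) = 0.9568 I₀ · cos²(12°) = 0.9154 I₀.
Need I₃/I₀ = 0.599, so cos²(θ − 101°) = 0.599 / 0.9154 = 0.6543.
θ − 101° = arccos(√0.6543) = 36.0°, giving θ ≈ 101 + 36.0 = 137.0°.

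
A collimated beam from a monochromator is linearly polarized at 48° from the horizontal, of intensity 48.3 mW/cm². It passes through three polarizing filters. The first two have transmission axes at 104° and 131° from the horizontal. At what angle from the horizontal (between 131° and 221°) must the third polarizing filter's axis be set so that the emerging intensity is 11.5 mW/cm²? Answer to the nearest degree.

θ ≈ 143°

I₁ = I₀ cos²(104° − 48°) = I₀ cos²(56°) = 0.3127 I₀.
I₂ = I₁ cos²(131° − 104°) = 0.3127 I₀ · cos²(27°) = 0.2482 I₀.
Target fraction: 11.5 / 48.3 mW/cm² = 0.2381 of I₀.
Need I₃/I₀ = 0.2381, so cos²(θ − 131°) = 0.2381 / 0.2482 = 0.9591.
θ − 131° = arccos(√0.9591) = 11.7°, giving θ ≈ 131 + 11.7 = 142.7°.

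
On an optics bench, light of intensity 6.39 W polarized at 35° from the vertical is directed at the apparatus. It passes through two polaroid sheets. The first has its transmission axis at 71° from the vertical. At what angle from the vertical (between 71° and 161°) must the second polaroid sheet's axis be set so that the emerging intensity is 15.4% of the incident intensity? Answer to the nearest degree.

I₁ = I₀ cos²(71° − 35°) = I₀ cos²(36°) = 0.6545 I₀.
Need I₂/I₀ = 0.154, so cos²(θ − 71°) = 0.154 / 0.6545 = 0.2353.
θ − 71° = arccos(√0.2353) = 61.0°, giving θ ≈ 71 + 61.0 = 132.0°.

θ ≈ 132°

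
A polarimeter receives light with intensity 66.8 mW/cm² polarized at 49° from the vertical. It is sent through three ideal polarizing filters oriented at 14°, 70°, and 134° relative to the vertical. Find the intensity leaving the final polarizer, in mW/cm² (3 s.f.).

I₁ = 66.8 mW/cm² · cos²(35°) = 44.82 mW/cm².
I₂ = I₁ · cos²(56°) = 44.82 · 0.3127 = 14.02 mW/cm².
I₃ = I₂ · cos²(64°) = 14.02 · 0.1922 = 2.693 mW/cm².

I ≈ 2.69 mW/cm²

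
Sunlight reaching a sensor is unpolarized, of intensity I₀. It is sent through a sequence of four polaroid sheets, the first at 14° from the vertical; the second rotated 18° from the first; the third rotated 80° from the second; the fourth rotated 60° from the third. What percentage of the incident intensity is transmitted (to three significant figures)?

≈ 0.341%

Unpolarized light through the first polarizer → I₁ = ½ I₀, now polarized at 14°.
I₂ = I₁ cos²(18°) = 0.5 · 0.9045 I₀ = 0.4523 I₀.
I₃ = I₂ cos²(80°) = 0.4523 · 0.03015 I₀ = 0.01364 I₀.
I₄ = I₃ cos²(60°) = 0.01364 · 0.25 I₀ = 0.003409 I₀.
That is 0.3409% of the incident intensity.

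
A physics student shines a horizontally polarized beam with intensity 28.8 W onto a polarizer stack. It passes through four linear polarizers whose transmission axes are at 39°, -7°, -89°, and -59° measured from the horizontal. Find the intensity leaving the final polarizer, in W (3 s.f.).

I₁ = 28.8 W · cos²(39°) = 17.39 W.
I₂ = I₁ · cos²(46°) = 17.39 · 0.4826 = 8.393 W.
I₃ = I₂ · cos²(82°) = 8.393 · 0.01937 = 0.1626 W.
I₄ = I₃ · cos²(30°) = 0.1626 · 0.75 = 0.1219 W.

I ≈ 0.122 W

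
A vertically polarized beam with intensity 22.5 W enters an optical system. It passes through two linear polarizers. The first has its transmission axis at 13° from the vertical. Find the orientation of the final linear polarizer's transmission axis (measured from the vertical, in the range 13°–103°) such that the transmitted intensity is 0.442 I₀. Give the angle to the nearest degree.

By Malus's law, I₁ = I₀ cos²(13° − 0°) = I₀ cos²(13°) = 0.9494 I₀.
Need I₂/I₀ = 0.442, so cos²(θ − 13°) = 0.442 / 0.9494 = 0.4656.
θ − 13° = arccos(√0.4656) = 47.0°, giving θ ≈ 13 + 47.0 = 60.0°.

θ ≈ 60°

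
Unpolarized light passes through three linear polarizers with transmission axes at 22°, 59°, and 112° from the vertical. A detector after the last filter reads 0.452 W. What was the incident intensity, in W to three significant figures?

Unpolarized light through the first polarizer → I₁ = ½ I₀, now polarized at 22°.
I₂ = I₁ cos²(59° − 22°) = 0.5 I₀ · cos²(37°) = 0.3189 I₀.
I₃ = I₂ cos²(112° − 59°) = 0.3189 I₀ · cos²(53°) = 0.1155 I₀.
So 0.452 W = 0.1155 I₀, giving I₀ = 0.452/0.1155 = 3.913 W.

I₀ ≈ 3.91 W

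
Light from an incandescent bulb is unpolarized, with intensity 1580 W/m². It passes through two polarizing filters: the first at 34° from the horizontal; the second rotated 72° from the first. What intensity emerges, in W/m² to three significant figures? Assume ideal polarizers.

Unpolarized light through the first polarizer → I₁ = 1580 W/m²/2 = 790 W/m², polarized at 34°.
I₂ = I₁ · cos²(72°) = 790 · 0.09549 = 75.44 W/m².

I ≈ 75.4 W/m²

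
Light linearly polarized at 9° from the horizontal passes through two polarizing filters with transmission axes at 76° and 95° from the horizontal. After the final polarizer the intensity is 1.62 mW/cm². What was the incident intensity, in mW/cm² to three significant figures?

By Malus's law, I₁ = I₀ cos²(76° − 9°) = I₀ cos²(67°) = 0.1527 I₀.
I₂ = I₁ cos²(95° − 76°) = 0.1527 I₀ · cos²(19°) = 0.1365 I₀.
So 1.62 mW/cm² = 0.1365 I₀, giving I₀ = 1.62/0.1365 = 11.87 mW/cm².

I₀ ≈ 11.9 mW/cm²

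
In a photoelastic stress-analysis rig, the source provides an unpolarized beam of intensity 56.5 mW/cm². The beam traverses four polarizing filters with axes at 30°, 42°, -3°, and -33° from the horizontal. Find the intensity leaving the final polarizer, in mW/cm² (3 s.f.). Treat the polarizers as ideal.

Unpolarized light through the first polarizer → I₁ = 56.5 mW/cm²/2 = 28.25 mW/cm², polarized at 30°.
I₂ = I₁ · cos²(12°) = 28.25 · 0.9568 = 27.03 mW/cm².
I₃ = I₂ · cos²(45°) = 27.03 · 0.5 = 13.51 mW/cm².
I₄ = I₃ · cos²(30°) = 13.51 · 0.75 = 10.14 mW/cm².

I ≈ 10.1 mW/cm²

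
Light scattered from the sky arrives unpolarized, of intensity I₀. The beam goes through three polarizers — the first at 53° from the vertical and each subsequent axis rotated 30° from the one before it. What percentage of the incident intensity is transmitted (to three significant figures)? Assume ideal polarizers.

≈ 28.1%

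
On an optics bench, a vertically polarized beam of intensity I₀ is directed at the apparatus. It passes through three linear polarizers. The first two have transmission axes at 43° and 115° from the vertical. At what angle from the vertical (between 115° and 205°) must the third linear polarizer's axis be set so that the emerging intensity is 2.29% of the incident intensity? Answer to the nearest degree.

By Malus's law, I₁ = I₀ cos²(43° − 0°) = I₀ cos²(43°) = 0.5349 I₀.
I₂ = I₁ cos²(115° − 43°) = 0.5349 I₀ · cos²(72°) = 0.05108 I₀.
Need I₃/I₀ = 0.0229, so cos²(θ − 115°) = 0.0229 / 0.05108 = 0.4483.
θ − 115° = arccos(√0.4483) = 48.0°, giving θ ≈ 115 + 48.0 = 163.0°.

θ ≈ 163°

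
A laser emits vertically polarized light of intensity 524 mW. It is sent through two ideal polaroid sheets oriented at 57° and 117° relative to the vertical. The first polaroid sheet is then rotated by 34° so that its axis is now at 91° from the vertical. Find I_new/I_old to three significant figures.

I_new/I_old ≈ 0.00332

Before rotation:
I₁ = I₀ cos²(57° − 0°) = I₀ cos²(57°) = 0.2966 I₀.
I₂ = I₁ cos²(117° − 57°) = 0.2966 I₀ · cos²(60°) = 0.07416 I₀.
After rotation:
I₁ = I₀ cos²(91° − 0°) = I₀ cos²(89°) = 0.0003046 I₀.
I₂ = I₁ cos²(117° − 91°) = 0.0003046 I₀ · cos²(26°) = 0.0002461 I₀.
Ratio = 0.0002461 / 0.07416 = 0.003318.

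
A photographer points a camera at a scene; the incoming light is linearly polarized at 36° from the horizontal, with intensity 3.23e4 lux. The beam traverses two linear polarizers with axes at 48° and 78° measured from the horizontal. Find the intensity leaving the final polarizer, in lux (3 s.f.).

I ≈ 2.32e4 lux

I₁ = 3.23e4 lux · cos²(12°) = 3.09e+04 lux.
I₂ = I₁ · cos²(30°) = 3.09e+04 · 0.75 = 2.318e+04 lux.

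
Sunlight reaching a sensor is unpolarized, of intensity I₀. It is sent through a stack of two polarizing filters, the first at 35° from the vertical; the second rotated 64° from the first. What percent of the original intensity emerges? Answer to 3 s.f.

Unpolarized light through the first polarizer → I₁ = ½ I₀, now polarized at 35°.
I₂ = I₁ cos²(64°) = 0.5 · 0.1922 I₀ = 0.09608 I₀.
That is 9.608% of the incident intensity.

≈ 9.61%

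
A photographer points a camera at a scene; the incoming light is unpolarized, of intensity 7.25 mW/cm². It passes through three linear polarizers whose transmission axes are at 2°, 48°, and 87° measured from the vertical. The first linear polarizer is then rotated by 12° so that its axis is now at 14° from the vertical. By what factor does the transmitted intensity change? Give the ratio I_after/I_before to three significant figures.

I_new/I_old ≈ 1.42

Before rotation:
Unpolarized light through the first polarizer → I₁ = ½ I₀, now polarized at 2°.
I₂ = I₁ cos²(48° − 2°) = 0.5 I₀ · cos²(46°) = 0.2413 I₀.
I₃ = I₂ cos²(87° − 48°) = 0.2413 I₀ · cos²(39°) = 0.1457 I₀.
After rotation:
Unpolarized light through the first polarizer → I₁ = ½ I₀, now polarized at 14°.
I₂ = I₁ cos²(48° − 14°) = 0.5 I₀ · cos²(34°) = 0.3437 I₀.
I₃ = I₂ cos²(87° − 48°) = 0.3437 I₀ · cos²(39°) = 0.2076 I₀.
Ratio = 0.2076 / 0.1457 = 1.424.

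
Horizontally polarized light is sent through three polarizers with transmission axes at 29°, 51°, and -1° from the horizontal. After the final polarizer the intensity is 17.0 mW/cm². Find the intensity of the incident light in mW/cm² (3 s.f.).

By Malus's law, I₁ = I₀ cos²(29° − 0°) = I₀ cos²(29°) = 0.765 I₀.
I₂ = I₁ cos²(51° − 29°) = 0.765 I₀ · cos²(22°) = 0.6576 I₀.
I₃ = I₂ cos²(-1° − 51°) = 0.6576 I₀ · cos²(52°) = 0.2493 I₀.
So 17.0 mW/cm² = 0.2493 I₀, giving I₀ = 17.0/0.2493 = 68.2 mW/cm².

I₀ ≈ 68.2 mW/cm²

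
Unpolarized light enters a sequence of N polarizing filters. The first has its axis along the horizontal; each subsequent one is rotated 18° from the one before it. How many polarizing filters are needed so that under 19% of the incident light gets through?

First polarizer halves the unpolarized light: factor 1/2.
Each further stage multiplies by cos²(18°) = 0.9045.
After N polarizers: T = 0.5·0.9045^(N−1). Require T < 0.19 ⇒ N−1 > ln(0.19/0.5)/ln(0.9045) = 9.64, so N−1 ≥ 10 and N = 11.
Check: N=11 gives T = 0.1833 < 0.19; N=10 gives T = 0.2026.

N = 11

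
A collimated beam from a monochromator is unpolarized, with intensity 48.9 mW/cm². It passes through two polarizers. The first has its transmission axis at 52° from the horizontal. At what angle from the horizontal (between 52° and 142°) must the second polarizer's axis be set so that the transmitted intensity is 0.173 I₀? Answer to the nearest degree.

θ ≈ 106°

Unpolarized light through the first polarizer → I₁ = ½ I₀, now polarized at 52°.
Need I₂/I₀ = 0.173, so cos²(θ − 52°) = 0.173 / 0.5 = 0.346.
θ − 52° = arccos(√0.346) = 54.0°, giving θ ≈ 52 + 54.0 = 106.0°.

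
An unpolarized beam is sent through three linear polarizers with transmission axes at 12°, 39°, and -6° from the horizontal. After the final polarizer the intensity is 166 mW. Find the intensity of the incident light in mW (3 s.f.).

Unpolarized light through the first polarizer → I₁ = ½ I₀, now polarized at 12°.
I₂ = I₁ cos²(39° − 12°) = 0.5 I₀ · cos²(27°) = 0.3969 I₀.
I₃ = I₂ cos²(-6° − 39°) = 0.3969 I₀ · cos²(45°) = 0.1985 I₀.
So 166 mW = 0.1985 I₀, giving I₀ = 166/0.1985 = 836.4 mW.

I₀ ≈ 836 mW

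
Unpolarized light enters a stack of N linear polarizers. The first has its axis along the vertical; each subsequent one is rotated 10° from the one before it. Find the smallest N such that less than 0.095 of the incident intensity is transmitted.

N = 56

First polarizer halves the unpolarized light: factor 1/2.
Each further stage multiplies by cos²(10°) = 0.9698.
After N polarizers: T = 0.5·0.9698^(N−1). Require T < 0.095 ⇒ N−1 > ln(0.095/0.5)/ln(0.9698) = 54.24, so N−1 ≥ 55 and N = 56.
Check: N=56 gives T = 0.09282 < 0.095; N=55 gives T = 0.0957.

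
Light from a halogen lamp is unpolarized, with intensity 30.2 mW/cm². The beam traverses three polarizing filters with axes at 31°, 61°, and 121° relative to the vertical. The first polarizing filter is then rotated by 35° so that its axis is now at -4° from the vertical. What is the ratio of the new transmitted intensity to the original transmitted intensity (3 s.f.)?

Before rotation:
Unpolarized light through the first polarizer → I₁ = ½ I₀, now polarized at 31°.
I₂ = I₁ cos²(61° − 31°) = 0.5 I₀ · cos²(30°) = 0.375 I₀.
I₃ = I₂ cos²(121° − 61°) = 0.375 I₀ · cos²(60°) = 0.09375 I₀.
After rotation:
Unpolarized light through the first polarizer → I₁ = ½ I₀, now polarized at -4°.
I₂ = I₁ cos²(61° + 4°) = 0.5 I₀ · cos²(65°) = 0.0893 I₀.
I₃ = I₂ cos²(121° − 61°) = 0.0893 I₀ · cos²(60°) = 0.02233 I₀.
Ratio = 0.02233 / 0.09375 = 0.2381.

I_new/I_old ≈ 0.238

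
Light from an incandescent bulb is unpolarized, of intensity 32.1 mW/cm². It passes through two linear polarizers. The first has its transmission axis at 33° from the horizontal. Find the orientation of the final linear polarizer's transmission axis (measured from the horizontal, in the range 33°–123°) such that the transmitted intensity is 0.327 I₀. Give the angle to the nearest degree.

Unpolarized light through the first polarizer → I₁ = ½ I₀, now polarized at 33°.
Need I₂/I₀ = 0.327, so cos²(θ − 33°) = 0.327 / 0.5 = 0.654.
θ − 33° = arccos(√0.654) = 36.0°, giving θ ≈ 33 + 36.0 = 69.0°.

θ ≈ 69°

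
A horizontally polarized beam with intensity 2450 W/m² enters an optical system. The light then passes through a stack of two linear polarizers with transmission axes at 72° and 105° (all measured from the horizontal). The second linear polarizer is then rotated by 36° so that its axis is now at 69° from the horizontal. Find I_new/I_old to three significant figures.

Before rotation:
I₁ = I₀ cos²(72° − 0°) = I₀ cos²(72°) = 0.09549 I₀.
I₂ = I₁ cos²(105° − 72°) = 0.09549 I₀ · cos²(33°) = 0.06717 I₀.
After rotation:
I₁ = I₀ cos²(72° − 0°) = I₀ cos²(72°) = 0.09549 I₀.
I₂ = I₁ cos²(69° − 72°) = 0.09549 I₀ · cos²(3°) = 0.09523 I₀.
Ratio = 0.09523 / 0.06717 = 1.418.

I_new/I_old ≈ 1.42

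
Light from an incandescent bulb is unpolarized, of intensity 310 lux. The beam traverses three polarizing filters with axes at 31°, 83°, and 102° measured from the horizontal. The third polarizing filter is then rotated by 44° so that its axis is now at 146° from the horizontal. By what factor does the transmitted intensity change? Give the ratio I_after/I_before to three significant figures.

Before rotation:
Unpolarized light through the first polarizer → I₁ = ½ I₀, now polarized at 31°.
I₂ = I₁ cos²(83° − 31°) = 0.5 I₀ · cos²(52°) = 0.1895 I₀.
I₃ = I₂ cos²(102° − 83°) = 0.1895 I₀ · cos²(19°) = 0.1694 I₀.
After rotation:
Unpolarized light through the first polarizer → I₁ = ½ I₀, now polarized at 31°.
I₂ = I₁ cos²(83° − 31°) = 0.5 I₀ · cos²(52°) = 0.1895 I₀.
I₃ = I₂ cos²(146° − 83°) = 0.1895 I₀ · cos²(63°) = 0.03906 I₀.
Ratio = 0.03906 / 0.1694 = 0.2305.

I_new/I_old ≈ 0.231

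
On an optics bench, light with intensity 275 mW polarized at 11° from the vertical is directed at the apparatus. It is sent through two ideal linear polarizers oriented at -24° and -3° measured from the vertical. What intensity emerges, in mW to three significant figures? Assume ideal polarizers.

By Malus's law, I₁ = 275 mW · cos²(35°) = 184.5 mW.
I₂ = I₁ · cos²(21°) = 184.5 · 0.8716 = 160.8 mW.

I ≈ 161 mW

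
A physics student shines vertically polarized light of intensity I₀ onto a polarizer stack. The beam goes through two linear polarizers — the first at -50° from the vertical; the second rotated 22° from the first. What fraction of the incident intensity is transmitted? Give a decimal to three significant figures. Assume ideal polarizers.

≈ 0.355 I₀

I₁ = I₀ cos²(-50° − 0°) = I₀ cos²(50°) = 0.4132 I₀.
I₂ = I₁ cos²(22°) = 0.4132 · 0.8597 I₀ = 0.3552 I₀.
Transmitted fraction = 0.3552.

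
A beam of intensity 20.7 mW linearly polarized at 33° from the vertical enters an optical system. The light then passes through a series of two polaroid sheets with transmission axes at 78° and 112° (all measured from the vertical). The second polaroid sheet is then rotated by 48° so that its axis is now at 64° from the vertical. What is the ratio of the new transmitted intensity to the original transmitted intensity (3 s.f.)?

I_new/I_old ≈ 1.37

Before rotation:
By Malus's law, I₁ = I₀ cos²(78° − 33°) = I₀ cos²(45°) = 0.5 I₀.
I₂ = I₁ cos²(112° − 78°) = 0.5 I₀ · cos²(34°) = 0.3437 I₀.
After rotation:
I₁ = I₀ cos²(78° − 33°) = I₀ cos²(45°) = 0.5 I₀.
I₂ = I₁ cos²(64° − 78°) = 0.5 I₀ · cos²(14°) = 0.4707 I₀.
Ratio = 0.4707 / 0.3437 = 1.37.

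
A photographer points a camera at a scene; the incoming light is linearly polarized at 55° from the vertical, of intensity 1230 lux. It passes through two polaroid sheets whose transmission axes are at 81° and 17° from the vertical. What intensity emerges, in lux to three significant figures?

By Malus's law, I₁ = 1230 lux · cos²(26°) = 993.6 lux.
I₂ = I₁ · cos²(64°) = 993.6 · 0.1922 = 190.9 lux.

I ≈ 191 lux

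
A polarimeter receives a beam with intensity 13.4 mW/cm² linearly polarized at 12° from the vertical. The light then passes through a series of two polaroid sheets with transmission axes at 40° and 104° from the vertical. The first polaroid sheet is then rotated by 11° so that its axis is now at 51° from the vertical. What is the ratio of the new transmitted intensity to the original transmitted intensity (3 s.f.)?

I_new/I_old ≈ 1.46

Before rotation:
By Malus's law, I₁ = I₀ cos²(40° − 12°) = I₀ cos²(28°) = 0.7796 I₀.
I₂ = I₁ cos²(104° − 40°) = 0.7796 I₀ · cos²(64°) = 0.1498 I₀.
After rotation:
I₁ = I₀ cos²(51° − 12°) = I₀ cos²(39°) = 0.604 I₀.
I₂ = I₁ cos²(104° − 51°) = 0.604 I₀ · cos²(53°) = 0.2187 I₀.
Ratio = 0.2187 / 0.1498 = 1.46.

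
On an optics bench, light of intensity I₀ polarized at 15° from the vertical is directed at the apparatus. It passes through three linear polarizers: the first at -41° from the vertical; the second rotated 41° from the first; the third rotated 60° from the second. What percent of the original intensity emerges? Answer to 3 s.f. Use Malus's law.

By Malus's law, I₁ = I₀ cos²(-41° − 15°) = I₀ cos²(56°) = 0.3127 I₀.
I₂ = I₁ cos²(41°) = 0.3127 · 0.5696 I₀ = 0.1781 I₀.
I₃ = I₂ cos²(60°) = 0.1781 · 0.25 I₀ = 0.04453 I₀.
That is 4.453% of the incident intensity.

≈ 4.45%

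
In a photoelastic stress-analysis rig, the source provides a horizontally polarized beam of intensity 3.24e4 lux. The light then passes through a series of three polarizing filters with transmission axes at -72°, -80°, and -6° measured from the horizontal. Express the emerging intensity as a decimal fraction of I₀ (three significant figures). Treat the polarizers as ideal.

I/I₀ ≈ 0.00711

By Malus's law, I₁ = 3.24e4 lux · cos²(72°) = 3094 lux.
I₂ = I₁ · cos²(8°) = 3094 · 0.9806 = 3034 lux.
I₃ = I₂ · cos²(74°) = 3034 · 0.07598 = 230.5 lux.
Transmitted fraction = 0.007115.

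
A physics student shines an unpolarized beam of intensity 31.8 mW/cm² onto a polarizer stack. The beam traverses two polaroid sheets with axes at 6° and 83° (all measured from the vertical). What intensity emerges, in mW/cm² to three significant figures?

Unpolarized light through the first polarizer → I₁ = 31.8 mW/cm²/2 = 15.9 mW/cm², polarized at 6°.
I₂ = I₁ · cos²(77°) = 15.9 · 0.0506 = 0.8046 mW/cm².

I ≈ 0.805 mW/cm²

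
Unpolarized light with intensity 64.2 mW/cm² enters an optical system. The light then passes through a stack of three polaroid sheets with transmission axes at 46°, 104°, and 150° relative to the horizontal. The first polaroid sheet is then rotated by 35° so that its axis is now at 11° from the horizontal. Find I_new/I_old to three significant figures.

Before rotation:
Unpolarized light through the first polarizer → I₁ = ½ I₀, now polarized at 46°.
I₂ = I₁ cos²(104° − 46°) = 0.5 I₀ · cos²(58°) = 0.1404 I₀.
I₃ = I₂ cos²(150° − 104°) = 0.1404 I₀ · cos²(46°) = 0.06775 I₀.
After rotation:
Unpolarized light through the first polarizer → I₁ = ½ I₀, now polarized at 11°.
Angle between axes 1 and 2: 87°. I₂ = 0.5 I₀ · cos²(87°) = 0.00137 I₀.
I₃ = I₂ cos²(150° − 104°) = 0.00137 I₀ · cos²(46°) = 0.0006609 I₀.
Ratio = 0.0006609 / 0.06775 = 0.009754.

I_new/I_old ≈ 0.00975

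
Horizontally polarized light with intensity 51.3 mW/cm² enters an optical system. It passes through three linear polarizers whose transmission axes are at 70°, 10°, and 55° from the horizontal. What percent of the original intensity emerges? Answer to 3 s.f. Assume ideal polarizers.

I₁ = 51.3 mW/cm² · cos²(70°) = 6.001 mW/cm².
I₂ = I₁ · cos²(60°) = 6.001 · 0.25 = 1.5 mW/cm².
I₃ = I₂ · cos²(45°) = 1.5 · 0.5 = 0.7501 mW/cm².
That is 1.462% of the incident intensity.

≈ 1.46%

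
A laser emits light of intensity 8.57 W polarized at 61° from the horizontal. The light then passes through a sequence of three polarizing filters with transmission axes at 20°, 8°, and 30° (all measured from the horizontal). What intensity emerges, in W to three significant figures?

By Malus's law, I₁ = 8.57 W · cos²(41°) = 4.881 W.
I₂ = I₁ · cos²(12°) = 4.881 · 0.9568 = 4.67 W.
I₃ = I₂ · cos²(22°) = 4.67 · 0.8597 = 4.015 W.

I ≈ 4.01 W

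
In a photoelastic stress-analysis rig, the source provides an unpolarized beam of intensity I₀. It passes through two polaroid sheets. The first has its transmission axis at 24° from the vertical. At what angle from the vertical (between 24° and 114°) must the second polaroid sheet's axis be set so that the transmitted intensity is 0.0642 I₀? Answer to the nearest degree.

Unpolarized light through the first polarizer → I₁ = ½ I₀, now polarized at 24°.
Need I₂/I₀ = 0.0642, so cos²(θ − 24°) = 0.0642 / 0.5 = 0.1284.
θ − 24° = arccos(√0.1284) = 69.0°, giving θ ≈ 24 + 69.0 = 93.0°.

θ ≈ 93°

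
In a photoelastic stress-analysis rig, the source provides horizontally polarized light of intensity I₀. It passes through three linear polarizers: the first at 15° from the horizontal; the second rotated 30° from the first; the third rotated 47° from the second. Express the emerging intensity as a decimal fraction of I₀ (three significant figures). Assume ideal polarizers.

≈ 0.325 I₀

I₁ = I₀ cos²(15° − 0°) = I₀ cos²(15°) = 0.933 I₀.
I₂ = I₁ cos²(30°) = 0.933 · 0.75 I₀ = 0.6998 I₀.
I₃ = I₂ cos²(47°) = 0.6998 · 0.4651 I₀ = 0.3255 I₀.
Transmitted fraction = 0.3255.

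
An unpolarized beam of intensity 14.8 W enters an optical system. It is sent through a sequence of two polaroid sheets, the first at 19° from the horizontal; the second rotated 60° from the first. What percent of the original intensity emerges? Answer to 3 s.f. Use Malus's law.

≈ 12.5%

Unpolarized light through the first polarizer → I₁ = 14.8 W/2 = 7.4 W, polarized at 19°.
I₂ = I₁ · cos²(60°) = 7.4 · 0.25 = 1.85 W.
That is 12.5% of the incident intensity.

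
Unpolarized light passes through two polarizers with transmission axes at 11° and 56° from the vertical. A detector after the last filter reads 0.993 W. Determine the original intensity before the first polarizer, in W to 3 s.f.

Unpolarized light through the first polarizer → I₁ = ½ I₀, now polarized at 11°.
I₂ = I₁ cos²(56° − 11°) = 0.5 I₀ · cos²(45°) = 0.25 I₀.
So 0.993 W = 0.25 I₀, giving I₀ = 0.993/0.25 = 3.972 W.

I₀ ≈ 3.97 W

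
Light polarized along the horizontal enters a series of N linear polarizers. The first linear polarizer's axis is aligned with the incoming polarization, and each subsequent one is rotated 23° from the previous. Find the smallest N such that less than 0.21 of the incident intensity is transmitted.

N = 11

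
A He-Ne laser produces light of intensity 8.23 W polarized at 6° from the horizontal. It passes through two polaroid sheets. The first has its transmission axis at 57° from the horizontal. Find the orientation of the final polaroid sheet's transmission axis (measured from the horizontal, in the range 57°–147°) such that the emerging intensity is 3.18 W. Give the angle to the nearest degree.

θ ≈ 66°

By Malus's law, I₁ = I₀ cos²(57° − 6°) = I₀ cos²(51°) = 0.396 I₀.
Target fraction: 3.18 / 8.23 W = 0.3864 of I₀.
Need I₂/I₀ = 0.3864, so cos²(θ − 57°) = 0.3864 / 0.396 = 0.9756.
θ − 57° = arccos(√0.9756) = 9.0°, giving θ ≈ 57 + 9.0 = 66.0°.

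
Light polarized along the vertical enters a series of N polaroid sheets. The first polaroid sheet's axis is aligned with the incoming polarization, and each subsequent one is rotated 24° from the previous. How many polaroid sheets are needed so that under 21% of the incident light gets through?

First polarizer is aligned with the polarization: full transmission.
Each further stage multiplies by cos²(24°) = 0.8346.
After N polarizers: T = 0.8346^(N−1). Require T < 0.21 ⇒ N−1 > ln(0.21)/ln(0.8346) = 8.63, so N−1 ≥ 9 and N = 10.
Check: N=10 gives T = 0.1964 < 0.21; N=9 gives T = 0.2353.

N = 10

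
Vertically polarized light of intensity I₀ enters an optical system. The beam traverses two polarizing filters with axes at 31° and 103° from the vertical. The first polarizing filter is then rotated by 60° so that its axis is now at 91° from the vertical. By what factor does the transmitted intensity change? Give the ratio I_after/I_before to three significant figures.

I_new/I_old ≈ 0.00415

Before rotation:
By Malus's law, I₁ = I₀ cos²(31° − 0°) = I₀ cos²(31°) = 0.7347 I₀.
I₂ = I₁ cos²(103° − 31°) = 0.7347 I₀ · cos²(72°) = 0.07016 I₀.
After rotation:
I₁ = I₀ cos²(91° − 0°) = I₀ cos²(89°) = 0.0003046 I₀.
I₂ = I₁ cos²(103° − 91°) = 0.0003046 I₀ · cos²(12°) = 0.0002914 I₀.
Ratio = 0.0002914 / 0.07016 = 0.004154.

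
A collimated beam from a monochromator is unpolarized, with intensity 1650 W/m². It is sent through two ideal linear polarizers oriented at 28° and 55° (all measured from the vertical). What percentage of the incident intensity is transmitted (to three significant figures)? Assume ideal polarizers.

≈ 39.7%

Unpolarized light through the first polarizer → I₁ = 1650 W/m²/2 = 825 W/m², polarized at 28°.
I₂ = I₁ · cos²(27°) = 825 · 0.7939 = 655 W/m².
That is 39.69% of the incident intensity.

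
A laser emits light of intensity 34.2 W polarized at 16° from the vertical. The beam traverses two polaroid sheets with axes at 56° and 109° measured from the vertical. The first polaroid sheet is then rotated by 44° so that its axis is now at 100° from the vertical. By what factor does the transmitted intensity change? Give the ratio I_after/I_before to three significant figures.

I_new/I_old ≈ 0.0502

Before rotation:
By Malus's law, I₁ = I₀ cos²(56° − 16°) = I₀ cos²(40°) = 0.5868 I₀.
I₂ = I₁ cos²(109° − 56°) = 0.5868 I₀ · cos²(53°) = 0.2125 I₀.
After rotation:
I₁ = I₀ cos²(100° − 16°) = I₀ cos²(84°) = 0.01093 I₀.
I₂ = I₁ cos²(109° − 100°) = 0.01093 I₀ · cos²(9°) = 0.01066 I₀.
Ratio = 0.01066 / 0.2125 = 0.05015.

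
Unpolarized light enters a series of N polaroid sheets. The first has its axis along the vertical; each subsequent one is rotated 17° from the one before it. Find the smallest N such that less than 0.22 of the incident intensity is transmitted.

First polarizer halves the unpolarized light: factor 1/2.
Each further stage multiplies by cos²(17°) = 0.9145.
After N polarizers: T = 0.5·0.9145^(N−1). Require T < 0.22 ⇒ N−1 > ln(0.22/0.5)/ln(0.9145) = 9.19, so N−1 ≥ 10 and N = 11.
Check: N=11 gives T = 0.2046 < 0.22; N=10 gives T = 0.2237.

N = 11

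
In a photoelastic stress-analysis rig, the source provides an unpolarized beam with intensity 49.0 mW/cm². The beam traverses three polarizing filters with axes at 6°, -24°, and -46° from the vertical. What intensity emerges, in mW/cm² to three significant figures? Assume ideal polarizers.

Unpolarized light through the first polarizer → I₁ = 49.0 mW/cm²/2 = 24.5 mW/cm², polarized at 6°.
I₂ = I₁ · cos²(30°) = 24.5 · 0.75 = 18.38 mW/cm².
I₃ = I₂ · cos²(22°) = 18.38 · 0.8597 = 15.8 mW/cm².

I ≈ 15.8 mW/cm²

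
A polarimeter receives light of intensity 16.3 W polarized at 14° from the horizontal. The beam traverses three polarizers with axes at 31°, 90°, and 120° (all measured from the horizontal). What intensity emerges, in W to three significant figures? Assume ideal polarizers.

By Malus's law, I₁ = 16.3 W · cos²(17°) = 14.91 W.
I₂ = I₁ · cos²(59°) = 14.91 · 0.2653 = 3.954 W.
I₃ = I₂ · cos²(30°) = 3.954 · 0.75 = 2.966 W.

I ≈ 2.97 W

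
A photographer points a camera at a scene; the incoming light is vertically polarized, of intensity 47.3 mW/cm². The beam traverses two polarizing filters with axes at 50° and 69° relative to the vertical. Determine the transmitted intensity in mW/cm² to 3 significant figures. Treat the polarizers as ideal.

I ≈ 17.5 mW/cm²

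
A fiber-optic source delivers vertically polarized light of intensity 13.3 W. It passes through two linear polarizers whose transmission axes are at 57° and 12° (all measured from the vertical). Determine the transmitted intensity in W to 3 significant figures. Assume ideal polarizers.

I ≈ 1.97 W

I₁ = 13.3 W · cos²(57°) = 3.945 W.
I₂ = I₁ · cos²(45°) = 3.945 · 0.5 = 1.973 W.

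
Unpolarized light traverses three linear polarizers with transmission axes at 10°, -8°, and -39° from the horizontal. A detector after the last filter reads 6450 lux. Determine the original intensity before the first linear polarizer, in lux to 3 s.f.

Unpolarized light through the first polarizer → I₁ = ½ I₀, now polarized at 10°.
I₂ = I₁ cos²(-8° − 10°) = 0.5 I₀ · cos²(18°) = 0.4523 I₀.
I₃ = I₂ cos²(-39° + 8°) = 0.4523 I₀ · cos²(31°) = 0.3323 I₀.
So 6450 lux = 0.3323 I₀, giving I₀ = 6450/0.3323 = 1.941e+04 lux.

I₀ ≈ 1.94e4 lux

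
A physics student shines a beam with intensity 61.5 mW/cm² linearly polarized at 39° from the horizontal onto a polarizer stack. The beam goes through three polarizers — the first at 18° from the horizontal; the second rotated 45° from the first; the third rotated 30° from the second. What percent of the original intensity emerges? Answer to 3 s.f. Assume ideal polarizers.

≈ 32.7%

By Malus's law, I₁ = 61.5 mW/cm² · cos²(21°) = 53.6 mW/cm².
I₂ = I₁ · cos²(45°) = 53.6 · 0.5 = 26.8 mW/cm².
I₃ = I₂ · cos²(30°) = 26.8 · 0.75 = 20.1 mW/cm².
That is 32.68% of the incident intensity.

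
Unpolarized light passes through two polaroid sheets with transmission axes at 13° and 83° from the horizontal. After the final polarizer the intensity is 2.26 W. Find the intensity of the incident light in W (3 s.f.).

I₀ ≈ 38.6 W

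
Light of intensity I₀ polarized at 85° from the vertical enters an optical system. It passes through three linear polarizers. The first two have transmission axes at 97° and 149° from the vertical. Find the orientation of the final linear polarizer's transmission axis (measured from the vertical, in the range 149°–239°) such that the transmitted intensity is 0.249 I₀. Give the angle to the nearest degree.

By Malus's law, I₁ = I₀ cos²(97° − 85°) = I₀ cos²(12°) = 0.9568 I₀.
I₂ = I₁ cos²(149° − 97°) = 0.9568 I₀ · cos²(52°) = 0.3627 I₀.
Need I₃/I₀ = 0.249, so cos²(θ − 149°) = 0.249 / 0.3627 = 0.6866.
θ − 149° = arccos(√0.6866) = 34.0°, giving θ ≈ 149 + 34.0 = 183.0°.

θ ≈ 183°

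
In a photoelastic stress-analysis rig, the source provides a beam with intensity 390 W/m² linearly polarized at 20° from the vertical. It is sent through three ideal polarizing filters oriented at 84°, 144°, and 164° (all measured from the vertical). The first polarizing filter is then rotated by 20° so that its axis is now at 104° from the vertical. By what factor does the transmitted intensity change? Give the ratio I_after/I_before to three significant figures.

I_new/I_old ≈ 0.133

Before rotation:
I₁ = I₀ cos²(84° − 20°) = I₀ cos²(64°) = 0.1922 I₀.
I₂ = I₁ cos²(144° − 84°) = 0.1922 I₀ · cos²(60°) = 0.04804 I₀.
I₃ = I₂ cos²(164° − 144°) = 0.04804 I₀ · cos²(20°) = 0.04242 I₀.
After rotation:
I₁ = I₀ cos²(104° − 20°) = I₀ cos²(84°) = 0.01093 I₀.
I₂ = I₁ cos²(144° − 104°) = 0.01093 I₀ · cos²(40°) = 0.006412 I₀.
I₃ = I₂ cos²(164° − 144°) = 0.006412 I₀ · cos²(20°) = 0.005662 I₀.
Ratio = 0.005662 / 0.04242 = 0.1335.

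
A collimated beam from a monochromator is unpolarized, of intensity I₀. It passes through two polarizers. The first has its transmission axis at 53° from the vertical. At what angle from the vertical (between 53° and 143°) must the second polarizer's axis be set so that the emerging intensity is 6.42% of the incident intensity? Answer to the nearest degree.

θ ≈ 122°

Unpolarized light through the first polarizer → I₁ = ½ I₀, now polarized at 53°.
Need I₂/I₀ = 0.0642, so cos²(θ − 53°) = 0.0642 / 0.5 = 0.1284.
θ − 53° = arccos(√0.1284) = 69.0°, giving θ ≈ 53 + 69.0 = 122.0°.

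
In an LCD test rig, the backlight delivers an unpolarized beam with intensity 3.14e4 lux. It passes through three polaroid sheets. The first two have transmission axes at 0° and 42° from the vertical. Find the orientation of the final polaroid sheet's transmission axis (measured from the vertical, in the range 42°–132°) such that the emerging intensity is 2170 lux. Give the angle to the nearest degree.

θ ≈ 102°

Unpolarized light through the first polarizer → I₁ = ½ I₀, now polarized at 0°.
I₂ = I₁ cos²(42° − 0°) = 0.5 I₀ · cos²(42°) = 0.2761 I₀.
Target fraction: 2170 / 3.14e4 lux = 0.06911 of I₀.
Need I₃/I₀ = 0.06911, so cos²(θ − 42°) = 0.06911 / 0.2761 = 0.2503.
θ − 42° = arccos(√0.2503) = 60.0°, giving θ ≈ 42 + 60.0 = 102.0°.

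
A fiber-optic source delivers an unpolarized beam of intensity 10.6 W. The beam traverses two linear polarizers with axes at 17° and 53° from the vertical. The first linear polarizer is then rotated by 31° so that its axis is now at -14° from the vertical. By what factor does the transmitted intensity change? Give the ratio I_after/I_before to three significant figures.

Before rotation:
Unpolarized light through the first polarizer → I₁ = ½ I₀, now polarized at 17°.
I₂ = I₁ cos²(53° − 17°) = 0.5 I₀ · cos²(36°) = 0.3273 I₀.
After rotation:
Unpolarized light through the first polarizer → I₁ = ½ I₀, now polarized at -14°.
I₂ = I₁ cos²(53° + 14°) = 0.5 I₀ · cos²(67°) = 0.07634 I₀.
Ratio = 0.07634 / 0.3273 = 0.2333.

I_new/I_old ≈ 0.233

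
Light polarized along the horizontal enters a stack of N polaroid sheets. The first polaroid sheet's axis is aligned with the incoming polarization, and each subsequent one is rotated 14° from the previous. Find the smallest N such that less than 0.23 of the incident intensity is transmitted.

N = 26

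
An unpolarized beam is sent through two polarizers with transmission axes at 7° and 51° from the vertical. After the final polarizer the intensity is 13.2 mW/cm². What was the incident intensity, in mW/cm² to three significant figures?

Unpolarized light through the first polarizer → I₁ = ½ I₀, now polarized at 7°.
I₂ = I₁ cos²(51° − 7°) = 0.5 I₀ · cos²(44°) = 0.2587 I₀.
So 13.2 mW/cm² = 0.2587 I₀, giving I₀ = 13.2/0.2587 = 51.02 mW/cm².

I₀ ≈ 51.0 mW/cm²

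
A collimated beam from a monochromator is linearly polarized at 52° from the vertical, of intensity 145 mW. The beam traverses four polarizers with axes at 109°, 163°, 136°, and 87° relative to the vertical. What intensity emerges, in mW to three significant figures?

By Malus's law, I₁ = 145 mW · cos²(57°) = 43.01 mW.
I₂ = I₁ · cos²(54°) = 43.01 · 0.3455 = 14.86 mW.
I₃ = I₂ · cos²(27°) = 14.86 · 0.7939 = 11.8 mW.
I₄ = I₃ · cos²(49°) = 11.8 · 0.4304 = 5.078 mW.

I ≈ 5.08 mW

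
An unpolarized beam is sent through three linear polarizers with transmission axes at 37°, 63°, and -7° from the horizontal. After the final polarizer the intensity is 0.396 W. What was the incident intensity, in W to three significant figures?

I₀ ≈ 8.38 W

Unpolarized light through the first polarizer → I₁ = ½ I₀, now polarized at 37°.
I₂ = I₁ cos²(63° − 37°) = 0.5 I₀ · cos²(26°) = 0.4039 I₀.
I₃ = I₂ cos²(-7° − 63°) = 0.4039 I₀ · cos²(70°) = 0.04725 I₀.
So 0.396 W = 0.04725 I₀, giving I₀ = 0.396/0.04725 = 8.381 W.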